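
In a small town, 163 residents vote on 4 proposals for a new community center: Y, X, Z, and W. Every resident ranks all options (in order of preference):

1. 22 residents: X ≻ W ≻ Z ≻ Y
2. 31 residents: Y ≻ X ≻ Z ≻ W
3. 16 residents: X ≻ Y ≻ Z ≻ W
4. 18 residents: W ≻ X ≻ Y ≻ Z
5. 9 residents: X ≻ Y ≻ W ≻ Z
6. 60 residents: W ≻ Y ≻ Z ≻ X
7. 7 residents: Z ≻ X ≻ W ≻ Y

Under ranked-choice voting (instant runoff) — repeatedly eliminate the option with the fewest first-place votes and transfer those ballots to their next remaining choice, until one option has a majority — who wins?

X

Round 1: Y 31, X 47, Z 7, W 78. Eliminate Z.
Round 2: Y 31, X 54, W 78. Eliminate Y.
Round 3: X 85, W 78. X has a majority.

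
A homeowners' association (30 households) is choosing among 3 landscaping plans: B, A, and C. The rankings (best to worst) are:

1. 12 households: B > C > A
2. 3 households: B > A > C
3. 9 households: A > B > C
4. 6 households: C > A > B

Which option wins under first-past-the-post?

First-place votes: B 15, A 9, C 6.
B has the most first-place votes.

B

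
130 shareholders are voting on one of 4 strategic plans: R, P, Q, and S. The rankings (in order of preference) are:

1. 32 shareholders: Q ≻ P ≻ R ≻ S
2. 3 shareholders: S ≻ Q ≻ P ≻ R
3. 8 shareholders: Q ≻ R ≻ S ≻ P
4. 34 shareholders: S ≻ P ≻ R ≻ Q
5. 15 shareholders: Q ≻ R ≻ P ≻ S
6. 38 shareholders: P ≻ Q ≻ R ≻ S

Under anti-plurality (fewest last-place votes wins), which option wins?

Last-place votes: R 3, P 8, Q 34, S 85.
R is ranked last by the fewest voters, so R wins.

R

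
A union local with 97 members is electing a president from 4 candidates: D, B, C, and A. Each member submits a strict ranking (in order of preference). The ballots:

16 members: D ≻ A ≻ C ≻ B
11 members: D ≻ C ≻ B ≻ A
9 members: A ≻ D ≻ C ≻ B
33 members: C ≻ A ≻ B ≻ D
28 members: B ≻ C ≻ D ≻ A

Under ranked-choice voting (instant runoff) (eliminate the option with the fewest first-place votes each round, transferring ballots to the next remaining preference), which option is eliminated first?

A

Round 1: D 27, B 28, C 33, A 9. Eliminate A.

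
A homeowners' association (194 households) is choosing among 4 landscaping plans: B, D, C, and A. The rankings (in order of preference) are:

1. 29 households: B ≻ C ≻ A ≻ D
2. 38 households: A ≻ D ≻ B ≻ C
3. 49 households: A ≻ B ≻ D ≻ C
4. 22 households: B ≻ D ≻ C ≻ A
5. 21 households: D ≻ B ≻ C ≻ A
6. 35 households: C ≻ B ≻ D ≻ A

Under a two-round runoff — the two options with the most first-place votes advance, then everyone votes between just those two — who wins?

B

Round 1 first-place votes: B 51, D 21, C 35, A 87.
A and B advance.
Runoff: A is preferred to B by 87 voters; B by 107.
B wins the runoff.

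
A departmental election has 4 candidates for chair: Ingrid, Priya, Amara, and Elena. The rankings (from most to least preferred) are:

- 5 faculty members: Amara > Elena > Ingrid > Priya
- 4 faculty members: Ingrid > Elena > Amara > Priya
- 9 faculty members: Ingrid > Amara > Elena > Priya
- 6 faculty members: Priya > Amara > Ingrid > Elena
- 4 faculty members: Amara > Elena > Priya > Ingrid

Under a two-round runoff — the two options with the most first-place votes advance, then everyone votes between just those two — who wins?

Round 1 first-place votes: Ingrid 13, Priya 6, Amara 9, Elena 0.
Ingrid and Amara advance.
Runoff: Ingrid is preferred to Amara by 13 voters; Amara by 15.
Amara wins the runoff.

Amara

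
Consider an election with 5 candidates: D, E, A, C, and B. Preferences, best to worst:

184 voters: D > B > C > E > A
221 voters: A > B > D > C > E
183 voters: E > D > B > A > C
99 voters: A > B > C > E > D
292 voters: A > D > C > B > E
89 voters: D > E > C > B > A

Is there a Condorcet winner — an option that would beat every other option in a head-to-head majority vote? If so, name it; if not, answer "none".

A

A vs D: 612–456 for A.
A vs E: 612–456 for A.
A vs C: 795–273 for A.
A vs B: 612–456 for A.
A beats every other option head-to-head.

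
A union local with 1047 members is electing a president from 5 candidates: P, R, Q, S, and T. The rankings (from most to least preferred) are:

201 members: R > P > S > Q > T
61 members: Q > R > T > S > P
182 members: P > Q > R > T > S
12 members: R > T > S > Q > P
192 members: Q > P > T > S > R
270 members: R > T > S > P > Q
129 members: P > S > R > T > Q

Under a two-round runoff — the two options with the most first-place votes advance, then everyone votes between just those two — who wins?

R

Round 1 first-place votes: P 311, R 483, Q 253, S 0, T 0.
R and P advance.
Runoff: R is preferred to P by 544 voters; P by 503.
R wins the runoff.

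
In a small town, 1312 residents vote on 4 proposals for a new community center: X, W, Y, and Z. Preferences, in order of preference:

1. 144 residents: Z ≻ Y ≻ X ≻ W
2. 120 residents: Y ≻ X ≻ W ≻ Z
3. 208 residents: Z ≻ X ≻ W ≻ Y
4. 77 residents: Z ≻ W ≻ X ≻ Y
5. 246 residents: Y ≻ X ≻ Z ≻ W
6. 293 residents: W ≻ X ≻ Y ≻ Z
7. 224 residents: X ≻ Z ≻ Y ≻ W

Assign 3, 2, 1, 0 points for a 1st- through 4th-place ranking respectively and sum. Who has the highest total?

X: 144·1 + 120·2 + 208·2 + 77·1 + 246·2 + 293·2 + 224·3 = 2627
W: 144·0 + 120·1 + 208·1 + 77·2 + 246·0 + 293·3 + 224·0 = 1361
Y: 144·2 + 120·3 + 208·0 + 77·0 + 246·3 + 293·1 + 224·1 = 1903
Z: 144·3 + 120·0 + 208·3 + 77·3 + 246·1 + 293·0 + 224·2 = 1981
X has the highest Borda score (2627).

X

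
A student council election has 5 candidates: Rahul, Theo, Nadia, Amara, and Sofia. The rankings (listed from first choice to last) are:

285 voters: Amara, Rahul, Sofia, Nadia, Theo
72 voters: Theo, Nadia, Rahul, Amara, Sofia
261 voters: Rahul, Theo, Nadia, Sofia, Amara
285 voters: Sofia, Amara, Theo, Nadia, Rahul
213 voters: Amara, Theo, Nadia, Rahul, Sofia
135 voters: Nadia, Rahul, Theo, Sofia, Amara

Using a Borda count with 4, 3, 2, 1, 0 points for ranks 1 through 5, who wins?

Amara

Rahul: 285·3 + 72·2 + 261·4 + 285·0 + 213·1 + 135·3 = 2661
Theo: 285·0 + 72·4 + 261·3 + 285·2 + 213·3 + 135·2 = 2550
Nadia: 285·1 + 72·3 + 261·2 + 285·1 + 213·2 + 135·4 = 2274
Amara: 285·4 + 72·1 + 261·0 + 285·3 + 213·4 + 135·0 = 2919
Sofia: 285·2 + 72·0 + 261·1 + 285·4 + 213·0 + 135·1 = 2106
Amara has the highest Borda score (2919).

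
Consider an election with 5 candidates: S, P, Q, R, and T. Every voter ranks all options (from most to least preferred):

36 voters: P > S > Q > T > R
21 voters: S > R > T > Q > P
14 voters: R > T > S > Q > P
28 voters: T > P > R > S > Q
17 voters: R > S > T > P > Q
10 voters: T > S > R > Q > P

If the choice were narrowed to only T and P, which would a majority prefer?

Voters preferring T to P: 90; preferring P to T: 36.
T wins the head-to-head.

T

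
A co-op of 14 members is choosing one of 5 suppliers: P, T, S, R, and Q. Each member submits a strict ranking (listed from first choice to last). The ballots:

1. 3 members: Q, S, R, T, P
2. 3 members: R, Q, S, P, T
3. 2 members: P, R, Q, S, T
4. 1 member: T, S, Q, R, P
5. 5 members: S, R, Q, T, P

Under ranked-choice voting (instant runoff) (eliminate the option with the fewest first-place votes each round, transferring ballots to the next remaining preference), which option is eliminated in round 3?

Round 1: P 2, T 1, S 5, R 3, Q 3. Eliminate T.
Round 2: P 2, S 6, R 3, Q 3. Eliminate P.
Round 3: S 6, R 5, Q 3. Eliminate Q.

Q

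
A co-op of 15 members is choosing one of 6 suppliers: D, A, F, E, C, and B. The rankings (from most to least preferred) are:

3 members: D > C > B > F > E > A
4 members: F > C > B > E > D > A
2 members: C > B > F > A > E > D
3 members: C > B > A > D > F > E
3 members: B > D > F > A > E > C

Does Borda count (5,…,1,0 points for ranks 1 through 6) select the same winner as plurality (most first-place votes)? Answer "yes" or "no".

no

Borda — scores: D 37, A 19, F 44, E 16, C 53, B 56. Winner: B.
Plurality — first-place votes: D 3, A 0, F 4, E 0, C 5, B 3. Winner: C.
The two methods disagree.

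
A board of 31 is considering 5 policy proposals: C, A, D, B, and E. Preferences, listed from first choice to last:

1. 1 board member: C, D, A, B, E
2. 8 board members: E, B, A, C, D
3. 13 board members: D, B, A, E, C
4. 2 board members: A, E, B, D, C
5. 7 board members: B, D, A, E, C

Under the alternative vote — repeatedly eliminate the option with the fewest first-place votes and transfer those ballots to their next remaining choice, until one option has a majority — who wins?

Round 1: C 1, A 2, D 13, B 7, E 8. Eliminate C.
Round 2: A 2, D 14, B 7, E 8. Eliminate A.
Round 3: D 14, B 7, E 10. Eliminate B.
Round 4: D 21, E 10. D has a majority.

D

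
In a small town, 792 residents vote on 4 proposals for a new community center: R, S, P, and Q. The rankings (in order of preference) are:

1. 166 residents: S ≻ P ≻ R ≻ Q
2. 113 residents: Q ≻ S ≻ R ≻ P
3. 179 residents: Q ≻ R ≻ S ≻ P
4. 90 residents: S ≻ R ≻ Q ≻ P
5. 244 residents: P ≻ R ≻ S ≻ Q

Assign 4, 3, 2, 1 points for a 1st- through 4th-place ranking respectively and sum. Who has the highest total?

S

R: 166·2 + 113·2 + 179·3 + 90·3 + 244·3 = 2097
S: 166·4 + 113·3 + 179·2 + 90·4 + 244·2 = 2209
P: 166·3 + 113·1 + 179·1 + 90·1 + 244·4 = 1856
Q: 166·1 + 113·4 + 179·4 + 90·2 + 244·1 = 1758
S has the highest Borda score (2209).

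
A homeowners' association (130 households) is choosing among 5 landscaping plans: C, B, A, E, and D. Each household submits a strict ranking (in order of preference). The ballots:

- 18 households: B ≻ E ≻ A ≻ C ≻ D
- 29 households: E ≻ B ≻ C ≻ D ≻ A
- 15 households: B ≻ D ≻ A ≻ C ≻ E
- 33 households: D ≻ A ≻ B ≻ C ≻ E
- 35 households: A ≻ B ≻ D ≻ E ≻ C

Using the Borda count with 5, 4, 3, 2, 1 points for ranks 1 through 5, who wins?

B

C: 18·2 + 29·3 + 15·2 + 33·2 + 35·1 = 254
B: 18·5 + 29·4 + 15·5 + 33·3 + 35·4 = 520
A: 18·3 + 29·1 + 15·3 + 33·4 + 35·5 = 435
E: 18·4 + 29·5 + 15·1 + 33·1 + 35·2 = 335
D: 18·1 + 29·2 + 15·4 + 33·5 + 35·3 = 406
B has the highest Borda score (520).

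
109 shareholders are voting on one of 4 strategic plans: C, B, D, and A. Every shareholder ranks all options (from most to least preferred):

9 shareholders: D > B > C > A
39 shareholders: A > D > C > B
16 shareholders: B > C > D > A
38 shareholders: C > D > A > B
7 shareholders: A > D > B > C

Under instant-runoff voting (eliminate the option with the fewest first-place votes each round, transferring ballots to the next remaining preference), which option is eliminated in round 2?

Round 1: C 38, B 16, D 9, A 46. Eliminate D.
Round 2: C 38, B 25, A 46. Eliminate B.

B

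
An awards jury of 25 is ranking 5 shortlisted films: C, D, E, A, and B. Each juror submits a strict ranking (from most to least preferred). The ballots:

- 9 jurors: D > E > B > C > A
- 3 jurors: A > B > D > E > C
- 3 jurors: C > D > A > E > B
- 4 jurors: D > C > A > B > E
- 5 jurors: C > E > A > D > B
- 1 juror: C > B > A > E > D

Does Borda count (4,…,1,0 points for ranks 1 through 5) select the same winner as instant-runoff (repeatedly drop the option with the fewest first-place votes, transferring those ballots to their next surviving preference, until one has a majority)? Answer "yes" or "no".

Borda — scores: C 57, D 72, E 49, A 38, B 34. Winner: D.
Instant-runoff — R1 C 9, D 13, E 0, A 3, B 0 (D winner). Winner: D.
The two methods agree.

yes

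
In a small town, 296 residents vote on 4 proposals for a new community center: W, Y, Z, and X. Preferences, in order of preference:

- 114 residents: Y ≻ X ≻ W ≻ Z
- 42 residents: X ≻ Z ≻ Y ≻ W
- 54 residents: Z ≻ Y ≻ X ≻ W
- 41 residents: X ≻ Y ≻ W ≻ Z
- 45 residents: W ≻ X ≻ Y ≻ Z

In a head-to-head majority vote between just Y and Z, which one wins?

Voters preferring Y to Z: 200; preferring Z to Y: 96.
Y wins the head-to-head.

Y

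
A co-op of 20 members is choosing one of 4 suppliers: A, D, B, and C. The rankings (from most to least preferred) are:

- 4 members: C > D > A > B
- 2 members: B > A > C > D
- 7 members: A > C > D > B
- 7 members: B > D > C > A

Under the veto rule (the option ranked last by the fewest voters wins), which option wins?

C

Last-place votes: A 7, D 2, B 11, C 0.
C is ranked last by the fewest voters, so C wins.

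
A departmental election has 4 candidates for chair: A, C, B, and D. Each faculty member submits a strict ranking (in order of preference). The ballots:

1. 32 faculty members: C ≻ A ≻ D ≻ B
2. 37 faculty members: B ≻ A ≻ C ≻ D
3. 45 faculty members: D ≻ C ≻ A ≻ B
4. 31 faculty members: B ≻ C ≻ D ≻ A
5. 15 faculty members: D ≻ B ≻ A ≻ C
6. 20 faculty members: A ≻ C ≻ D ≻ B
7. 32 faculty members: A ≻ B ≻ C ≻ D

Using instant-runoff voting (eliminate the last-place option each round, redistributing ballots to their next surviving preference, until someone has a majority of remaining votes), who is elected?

A

Round 1: A 52, C 32, B 68, D 60. Eliminate C.
Round 2: A 84, B 68, D 60. Eliminate D.
Round 3: A 129, B 83. A has a majority.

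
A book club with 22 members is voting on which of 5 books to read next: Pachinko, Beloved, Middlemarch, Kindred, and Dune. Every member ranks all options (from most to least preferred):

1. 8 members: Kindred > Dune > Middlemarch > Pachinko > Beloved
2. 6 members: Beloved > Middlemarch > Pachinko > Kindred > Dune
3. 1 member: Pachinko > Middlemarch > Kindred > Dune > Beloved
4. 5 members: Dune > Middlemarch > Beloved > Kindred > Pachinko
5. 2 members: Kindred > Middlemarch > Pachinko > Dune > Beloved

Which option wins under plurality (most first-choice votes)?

Kindred

First-place votes: Pachinko 1, Beloved 6, Middlemarch 0, Kindred 10, Dune 5.
Kindred has the most first-place votes.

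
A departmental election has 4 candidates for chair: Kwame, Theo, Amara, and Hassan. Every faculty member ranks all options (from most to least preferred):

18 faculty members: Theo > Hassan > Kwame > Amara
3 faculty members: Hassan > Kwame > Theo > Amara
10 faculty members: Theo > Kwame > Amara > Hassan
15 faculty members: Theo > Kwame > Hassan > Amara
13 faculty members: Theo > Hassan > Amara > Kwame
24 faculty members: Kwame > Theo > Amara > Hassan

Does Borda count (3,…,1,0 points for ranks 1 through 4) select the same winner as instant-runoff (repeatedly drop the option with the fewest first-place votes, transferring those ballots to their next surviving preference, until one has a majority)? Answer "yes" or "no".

yes

Borda — scores: Kwame 146, Theo 219, Amara 47, Hassan 86. Winner: Theo.
Instant-runoff — R1 Kwame 24, Theo 56, Amara 0, Hassan 3 (Theo winner). Winner: Theo.
The two methods agree.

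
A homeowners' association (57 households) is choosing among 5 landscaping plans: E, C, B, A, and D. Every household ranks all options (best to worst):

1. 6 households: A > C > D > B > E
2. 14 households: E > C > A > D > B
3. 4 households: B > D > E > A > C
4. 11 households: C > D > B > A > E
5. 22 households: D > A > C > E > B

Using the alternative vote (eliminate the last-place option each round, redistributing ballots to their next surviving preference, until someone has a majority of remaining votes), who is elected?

C

Round 1: E 14, C 11, B 4, A 6, D 22. Eliminate B.
Round 2: E 14, C 11, A 6, D 26. Eliminate A.
Round 3: E 14, C 17, D 26. Eliminate E.
Round 4: C 31, D 26. C has a majority.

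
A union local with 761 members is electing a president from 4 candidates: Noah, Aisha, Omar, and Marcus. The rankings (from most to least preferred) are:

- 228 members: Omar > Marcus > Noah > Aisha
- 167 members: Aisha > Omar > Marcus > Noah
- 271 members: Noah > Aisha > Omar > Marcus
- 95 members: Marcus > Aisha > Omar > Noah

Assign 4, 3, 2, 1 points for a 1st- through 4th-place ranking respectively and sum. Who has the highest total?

Noah: 228·2 + 167·1 + 271·4 + 95·1 = 1802
Aisha: 228·1 + 167·4 + 271·3 + 95·3 = 1994
Omar: 228·4 + 167·3 + 271·2 + 95·2 = 2145
Marcus: 228·3 + 167·2 + 271·1 + 95·4 = 1669
Omar has the highest Borda score (2145).

Omar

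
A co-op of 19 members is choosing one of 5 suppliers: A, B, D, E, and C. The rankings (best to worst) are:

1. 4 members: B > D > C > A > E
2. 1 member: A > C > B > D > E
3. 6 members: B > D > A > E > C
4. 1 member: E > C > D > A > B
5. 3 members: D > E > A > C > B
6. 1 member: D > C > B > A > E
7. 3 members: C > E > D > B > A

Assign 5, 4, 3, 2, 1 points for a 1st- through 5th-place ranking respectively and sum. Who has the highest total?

A: 4·2 + 1·5 + 6·3 + 1·2 + 3·3 + 1·2 + 3·1 = 47
B: 4·5 + 1·3 + 6·5 + 1·1 + 3·1 + 1·3 + 3·2 = 66
D: 4·4 + 1·2 + 6·4 + 1·3 + 3·5 + 1·5 + 3·3 = 74
E: 4·1 + 1·1 + 6·2 + 1·5 + 3·4 + 1·1 + 3·4 = 47
C: 4·3 + 1·4 + 6·1 + 1·4 + 3·2 + 1·4 + 3·5 = 51
D has the highest Borda score (74).

D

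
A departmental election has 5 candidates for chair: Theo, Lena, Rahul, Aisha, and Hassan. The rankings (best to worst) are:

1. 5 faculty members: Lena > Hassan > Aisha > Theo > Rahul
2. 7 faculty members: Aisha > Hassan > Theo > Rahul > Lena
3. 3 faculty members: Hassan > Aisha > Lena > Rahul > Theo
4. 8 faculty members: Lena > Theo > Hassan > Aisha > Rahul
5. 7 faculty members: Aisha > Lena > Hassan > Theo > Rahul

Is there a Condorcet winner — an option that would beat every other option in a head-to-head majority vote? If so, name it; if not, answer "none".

Checking pairwise contests:
Lena beats Theo 23–7.
Aisha beats Lena 17–13.
Theo beats Rahul 27–3.
Hassan beats Aisha 16–14.
Lena beats Hassan 20–10.
Every option loses at least one head-to-head, so there is no Condorcet winner.

none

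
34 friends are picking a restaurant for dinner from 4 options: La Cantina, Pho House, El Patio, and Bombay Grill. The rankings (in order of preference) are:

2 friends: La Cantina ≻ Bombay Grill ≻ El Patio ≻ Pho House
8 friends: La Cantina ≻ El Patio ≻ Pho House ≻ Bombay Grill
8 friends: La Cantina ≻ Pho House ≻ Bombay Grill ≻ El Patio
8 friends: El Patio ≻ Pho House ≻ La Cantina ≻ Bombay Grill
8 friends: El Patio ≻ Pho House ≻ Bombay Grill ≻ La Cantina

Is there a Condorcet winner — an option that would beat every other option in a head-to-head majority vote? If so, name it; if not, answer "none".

La Cantina

La Cantina vs Pho House: 18–16 for La Cantina.
La Cantina vs El Patio: 18–16 for La Cantina.
La Cantina vs Bombay Grill: 26–8 for La Cantina.
La Cantina beats every other option head-to-head.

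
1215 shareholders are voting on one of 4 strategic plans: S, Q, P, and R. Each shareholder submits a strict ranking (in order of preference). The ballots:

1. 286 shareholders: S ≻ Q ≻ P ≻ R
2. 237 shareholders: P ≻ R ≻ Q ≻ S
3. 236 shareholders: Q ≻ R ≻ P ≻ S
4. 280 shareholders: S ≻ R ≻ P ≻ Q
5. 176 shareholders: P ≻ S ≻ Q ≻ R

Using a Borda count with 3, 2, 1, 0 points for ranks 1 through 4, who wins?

S: 286·3 + 237·0 + 236·0 + 280·3 + 176·2 = 2050
Q: 286·2 + 237·1 + 236·3 + 280·0 + 176·1 = 1693
P: 286·1 + 237·3 + 236·1 + 280·1 + 176·3 = 2041
R: 286·0 + 237·2 + 236·2 + 280·2 + 176·0 = 1506
S has the highest Borda score (2050).

S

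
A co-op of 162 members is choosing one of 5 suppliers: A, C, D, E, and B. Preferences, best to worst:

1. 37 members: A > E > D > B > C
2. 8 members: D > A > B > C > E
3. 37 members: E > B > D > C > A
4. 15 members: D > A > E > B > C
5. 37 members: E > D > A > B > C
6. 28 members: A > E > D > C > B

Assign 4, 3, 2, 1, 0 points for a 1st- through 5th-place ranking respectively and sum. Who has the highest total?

E

A: 37·4 + 8·3 + 37·0 + 15·3 + 37·2 + 28·4 = 403
C: 37·0 + 8·1 + 37·1 + 15·0 + 37·0 + 28·1 = 73
D: 37·2 + 8·4 + 37·2 + 15·4 + 37·3 + 28·2 = 407
E: 37·3 + 8·0 + 37·4 + 15·2 + 37·4 + 28·3 = 521
B: 37·1 + 8·2 + 37·3 + 15·1 + 37·1 + 28·0 = 216
E has the highest Borda score (521).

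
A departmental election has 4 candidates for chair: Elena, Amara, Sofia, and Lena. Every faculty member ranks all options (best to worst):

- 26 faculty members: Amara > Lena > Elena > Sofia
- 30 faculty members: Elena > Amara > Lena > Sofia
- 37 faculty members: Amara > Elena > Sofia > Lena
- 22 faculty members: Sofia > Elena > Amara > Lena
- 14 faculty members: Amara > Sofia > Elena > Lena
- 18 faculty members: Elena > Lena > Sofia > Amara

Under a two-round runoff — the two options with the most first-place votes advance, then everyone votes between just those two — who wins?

Round 1 first-place votes: Elena 48, Amara 77, Sofia 22, Lena 0.
Amara and Elena advance.
Runoff: Amara is preferred to Elena by 77 voters; Elena by 70.
Amara wins the runoff.

Amara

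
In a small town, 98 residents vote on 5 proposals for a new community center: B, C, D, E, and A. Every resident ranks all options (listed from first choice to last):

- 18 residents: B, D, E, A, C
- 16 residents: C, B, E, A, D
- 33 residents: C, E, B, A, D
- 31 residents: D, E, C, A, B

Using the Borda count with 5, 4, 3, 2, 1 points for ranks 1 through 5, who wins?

B: 18·5 + 16·4 + 33·3 + 31·1 = 284
C: 18·1 + 16·5 + 33·5 + 31·3 = 356
D: 18·4 + 16·1 + 33·1 + 31·5 = 276
E: 18·3 + 16·3 + 33·4 + 31·4 = 358
A: 18·2 + 16·2 + 33·2 + 31·2 = 196
E has the highest Borda score (358).

E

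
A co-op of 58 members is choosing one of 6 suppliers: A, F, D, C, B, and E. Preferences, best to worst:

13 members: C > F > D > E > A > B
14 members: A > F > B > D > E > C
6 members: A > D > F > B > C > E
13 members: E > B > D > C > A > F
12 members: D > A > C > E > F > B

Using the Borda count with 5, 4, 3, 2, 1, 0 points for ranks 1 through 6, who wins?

A: 13·1 + 14·5 + 6·5 + 13·1 + 12·4 = 174
F: 13·4 + 14·4 + 6·3 + 13·0 + 12·1 = 138
D: 13·3 + 14·2 + 6·4 + 13·3 + 12·5 = 190
C: 13·5 + 14·0 + 6·1 + 13·2 + 12·3 = 133
B: 13·0 + 14·3 + 6·2 + 13·4 + 12·0 = 106
E: 13·2 + 14·1 + 6·0 + 13·5 + 12·2 = 129
D has the highest Borda score (190).

D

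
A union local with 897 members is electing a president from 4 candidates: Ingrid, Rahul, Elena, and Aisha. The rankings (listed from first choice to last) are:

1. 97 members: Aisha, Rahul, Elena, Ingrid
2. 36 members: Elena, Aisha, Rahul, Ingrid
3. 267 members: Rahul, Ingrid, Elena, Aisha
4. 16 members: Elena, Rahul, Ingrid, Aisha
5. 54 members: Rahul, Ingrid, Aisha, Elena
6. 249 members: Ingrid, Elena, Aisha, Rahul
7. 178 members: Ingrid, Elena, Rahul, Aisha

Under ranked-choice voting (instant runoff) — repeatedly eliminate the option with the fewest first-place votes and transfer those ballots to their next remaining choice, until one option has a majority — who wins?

Rahul

Round 1: Ingrid 427, Rahul 321, Elena 52, Aisha 97. Eliminate Elena.
Round 2: Ingrid 427, Rahul 337, Aisha 133. Eliminate Aisha.
Round 3: Ingrid 427, Rahul 470. Rahul has a majority.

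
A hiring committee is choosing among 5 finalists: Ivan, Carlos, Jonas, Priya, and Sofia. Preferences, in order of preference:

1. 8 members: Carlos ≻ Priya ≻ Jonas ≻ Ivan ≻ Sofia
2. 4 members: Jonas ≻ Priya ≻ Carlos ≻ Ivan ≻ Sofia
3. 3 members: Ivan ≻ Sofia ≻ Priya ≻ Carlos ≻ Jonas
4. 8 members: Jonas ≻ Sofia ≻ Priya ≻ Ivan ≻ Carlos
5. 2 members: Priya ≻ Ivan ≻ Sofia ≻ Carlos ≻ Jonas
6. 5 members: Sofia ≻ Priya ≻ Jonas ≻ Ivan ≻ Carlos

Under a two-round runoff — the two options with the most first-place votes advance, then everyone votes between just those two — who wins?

Round 1 first-place votes: Ivan 3, Carlos 8, Jonas 12, Priya 2, Sofia 5.
Jonas and Carlos advance.
Runoff: Jonas is preferred to Carlos by 17 voters; Carlos by 13.
Jonas wins the runoff.

Jonas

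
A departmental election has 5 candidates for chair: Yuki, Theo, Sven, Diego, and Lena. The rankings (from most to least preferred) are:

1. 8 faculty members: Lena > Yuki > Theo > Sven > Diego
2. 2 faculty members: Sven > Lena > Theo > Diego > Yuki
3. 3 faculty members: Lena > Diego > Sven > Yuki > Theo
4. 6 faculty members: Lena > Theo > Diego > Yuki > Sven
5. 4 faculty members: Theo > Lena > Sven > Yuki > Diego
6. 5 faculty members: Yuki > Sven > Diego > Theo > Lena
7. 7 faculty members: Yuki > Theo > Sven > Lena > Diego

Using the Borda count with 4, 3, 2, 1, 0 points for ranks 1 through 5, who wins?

Yuki: 8·3 + 2·0 + 3·1 + 6·1 + 4·1 + 5·4 + 7·4 = 85
Theo: 8·2 + 2·2 + 3·0 + 6·3 + 4·4 + 5·1 + 7·3 = 80
Sven: 8·1 + 2·4 + 3·2 + 6·0 + 4·2 + 5·3 + 7·2 = 59
Diego: 8·0 + 2·1 + 3·3 + 6·2 + 4·0 + 5·2 + 7·0 = 33
Lena: 8·4 + 2·3 + 3·4 + 6·4 + 4·3 + 5·0 + 7·1 = 93
Lena has the highest Borda score (93).

Lena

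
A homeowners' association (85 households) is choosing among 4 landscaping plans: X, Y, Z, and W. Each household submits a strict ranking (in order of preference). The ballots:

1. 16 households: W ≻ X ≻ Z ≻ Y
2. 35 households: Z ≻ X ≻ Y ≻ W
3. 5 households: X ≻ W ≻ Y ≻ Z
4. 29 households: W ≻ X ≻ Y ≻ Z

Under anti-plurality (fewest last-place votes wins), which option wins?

Last-place votes: X 0, Y 16, Z 34, W 35.
X is ranked last by the fewest voters, so X wins.

X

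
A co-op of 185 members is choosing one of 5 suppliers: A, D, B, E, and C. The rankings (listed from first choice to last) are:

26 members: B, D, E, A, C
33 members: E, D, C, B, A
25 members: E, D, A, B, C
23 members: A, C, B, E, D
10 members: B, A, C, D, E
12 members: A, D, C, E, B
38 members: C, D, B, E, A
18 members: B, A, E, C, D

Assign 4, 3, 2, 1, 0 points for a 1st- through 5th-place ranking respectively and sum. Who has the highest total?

A: 26·1 + 33·0 + 25·2 + 23·4 + 10·3 + 12·4 + 38·0 + 18·3 = 300
D: 26·3 + 33·3 + 25·3 + 23·0 + 10·1 + 12·3 + 38·3 + 18·0 = 412
B: 26·4 + 33·1 + 25·1 + 23·2 + 10·4 + 12·0 + 38·2 + 18·4 = 396
E: 26·2 + 33·4 + 25·4 + 23·1 + 10·0 + 12·1 + 38·1 + 18·2 = 393
C: 26·0 + 33·2 + 25·0 + 23·3 + 10·2 + 12·2 + 38·4 + 18·1 = 349
D has the highest Borda score (412).

D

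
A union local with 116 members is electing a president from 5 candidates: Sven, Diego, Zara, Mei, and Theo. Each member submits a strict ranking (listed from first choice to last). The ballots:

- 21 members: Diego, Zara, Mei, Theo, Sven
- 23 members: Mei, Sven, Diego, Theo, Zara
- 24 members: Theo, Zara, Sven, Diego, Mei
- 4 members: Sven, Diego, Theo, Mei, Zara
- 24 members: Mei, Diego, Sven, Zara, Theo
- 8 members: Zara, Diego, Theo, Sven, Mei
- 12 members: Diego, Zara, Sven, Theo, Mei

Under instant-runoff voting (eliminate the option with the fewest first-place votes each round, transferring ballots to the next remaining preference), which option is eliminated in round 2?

Round 1: Sven 4, Diego 33, Zara 8, Mei 47, Theo 24. Eliminate Sven.
Round 2: Diego 37, Zara 8, Mei 47, Theo 24. Eliminate Zara.

Zara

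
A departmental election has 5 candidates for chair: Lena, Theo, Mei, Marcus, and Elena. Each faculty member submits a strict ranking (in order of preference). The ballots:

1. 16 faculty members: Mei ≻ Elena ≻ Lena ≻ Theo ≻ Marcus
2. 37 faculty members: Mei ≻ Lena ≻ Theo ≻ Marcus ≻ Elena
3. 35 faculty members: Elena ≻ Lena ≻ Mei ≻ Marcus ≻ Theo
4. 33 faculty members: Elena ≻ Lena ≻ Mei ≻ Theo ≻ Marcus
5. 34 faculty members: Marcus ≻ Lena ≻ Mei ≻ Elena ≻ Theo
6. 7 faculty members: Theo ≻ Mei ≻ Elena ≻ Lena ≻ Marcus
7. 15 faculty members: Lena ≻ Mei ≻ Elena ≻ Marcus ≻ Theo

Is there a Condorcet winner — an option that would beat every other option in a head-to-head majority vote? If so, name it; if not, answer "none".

none

Checking pairwise contests:
Elena beats Lena 91–86.
Lena beats Theo 170–7.
Lena beats Mei 117–60.
Lena beats Marcus 143–34.
Mei beats Elena 109–68.
Every option loses at least one head-to-head, so there is no Condorcet winner.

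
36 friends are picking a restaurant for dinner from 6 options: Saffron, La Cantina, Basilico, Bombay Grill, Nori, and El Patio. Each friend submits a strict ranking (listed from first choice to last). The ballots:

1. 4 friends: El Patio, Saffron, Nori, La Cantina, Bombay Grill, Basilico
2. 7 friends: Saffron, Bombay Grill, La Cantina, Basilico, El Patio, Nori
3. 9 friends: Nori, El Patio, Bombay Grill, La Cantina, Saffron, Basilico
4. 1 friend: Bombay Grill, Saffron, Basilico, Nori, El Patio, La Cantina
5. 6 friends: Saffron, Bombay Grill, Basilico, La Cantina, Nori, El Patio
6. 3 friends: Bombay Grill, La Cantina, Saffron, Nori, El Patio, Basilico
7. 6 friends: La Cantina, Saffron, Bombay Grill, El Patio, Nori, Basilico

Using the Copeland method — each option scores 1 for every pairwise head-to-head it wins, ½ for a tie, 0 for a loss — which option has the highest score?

Saffron: beats Basilico, Bombay Grill, Nori, and El Patio; ties La Cantina → score 4.5.
La Cantina: beats Basilico, Nori, and El Patio; ties Saffron; loses to Bombay Grill → score 3.5.
Basilico: loses to Saffron, La Cantina, Bombay Grill, Nori, and El Patio → score 0.
Bombay Grill: beats La Cantina, Basilico, Nori, and El Patio; loses to Saffron → score 4.
Nori: beats Basilico and El Patio; loses to Saffron, La Cantina, and Bombay Grill → score 2.
El Patio: beats Basilico; loses to Saffron, La Cantina, Bombay Grill, and Nori → score 1.
Saffron has the best pairwise record.

Saffron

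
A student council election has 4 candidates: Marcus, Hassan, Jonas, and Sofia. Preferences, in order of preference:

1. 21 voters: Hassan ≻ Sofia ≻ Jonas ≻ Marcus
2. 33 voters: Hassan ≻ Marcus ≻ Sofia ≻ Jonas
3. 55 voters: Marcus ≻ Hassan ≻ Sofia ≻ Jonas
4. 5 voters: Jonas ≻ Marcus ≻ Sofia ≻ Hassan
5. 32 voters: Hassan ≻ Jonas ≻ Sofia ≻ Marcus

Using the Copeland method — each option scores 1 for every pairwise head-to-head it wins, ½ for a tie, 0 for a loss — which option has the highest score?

Hassan

Marcus: beats Jonas and Sofia; loses to Hassan → score 2.
Hassan: beats Marcus, Jonas, and Sofia → score 3.
Jonas: loses to Marcus, Hassan, and Sofia → score 0.
Sofia: beats Jonas; loses to Marcus and Hassan → score 1.
Hassan has the best pairwise record.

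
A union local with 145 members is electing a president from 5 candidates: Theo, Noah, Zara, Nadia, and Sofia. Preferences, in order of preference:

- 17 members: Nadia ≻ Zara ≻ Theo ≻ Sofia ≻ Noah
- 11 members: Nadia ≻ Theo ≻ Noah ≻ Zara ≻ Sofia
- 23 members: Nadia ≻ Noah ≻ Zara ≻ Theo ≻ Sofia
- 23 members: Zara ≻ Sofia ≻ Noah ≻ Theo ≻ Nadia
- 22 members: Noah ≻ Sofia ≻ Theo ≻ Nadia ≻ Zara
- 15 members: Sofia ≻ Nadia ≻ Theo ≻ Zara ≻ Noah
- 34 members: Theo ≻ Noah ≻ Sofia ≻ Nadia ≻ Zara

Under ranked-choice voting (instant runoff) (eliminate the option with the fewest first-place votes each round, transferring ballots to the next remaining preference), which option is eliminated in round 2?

Noah

Round 1: Theo 34, Noah 22, Zara 23, Nadia 51, Sofia 15. Eliminate Sofia.
Round 2: Theo 34, Noah 22, Zara 23, Nadia 66. Eliminate Noah.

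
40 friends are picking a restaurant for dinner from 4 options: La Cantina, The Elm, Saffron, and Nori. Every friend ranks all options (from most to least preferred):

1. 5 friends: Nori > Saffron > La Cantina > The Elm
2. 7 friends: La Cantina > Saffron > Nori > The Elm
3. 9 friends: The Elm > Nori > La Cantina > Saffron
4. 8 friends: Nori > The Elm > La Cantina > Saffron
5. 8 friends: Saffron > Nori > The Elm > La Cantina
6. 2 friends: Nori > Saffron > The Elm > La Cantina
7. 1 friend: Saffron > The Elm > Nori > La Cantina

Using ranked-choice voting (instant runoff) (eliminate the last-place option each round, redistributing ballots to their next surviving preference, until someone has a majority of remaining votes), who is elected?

Nori

Round 1: La Cantina 7, The Elm 9, Saffron 9, Nori 15. Eliminate La Cantina.
Round 2: The Elm 9, Saffron 16, Nori 15. Eliminate The Elm.
Round 3: Saffron 16, Nori 24. Nori has a majority.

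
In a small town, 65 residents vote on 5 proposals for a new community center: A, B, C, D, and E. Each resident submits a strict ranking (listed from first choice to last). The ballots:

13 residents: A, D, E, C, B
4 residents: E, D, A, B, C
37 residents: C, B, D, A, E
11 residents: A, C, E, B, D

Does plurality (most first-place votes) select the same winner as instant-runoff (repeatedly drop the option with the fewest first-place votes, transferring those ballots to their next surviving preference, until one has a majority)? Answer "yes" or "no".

Plurality — first-place votes: A 24, B 0, C 37, D 0, E 4. Winner: C.
Instant-runoff — R1 A 24, B 0, C 37, D 0, E 4 (C winner). Winner: C.
The two methods agree.

yes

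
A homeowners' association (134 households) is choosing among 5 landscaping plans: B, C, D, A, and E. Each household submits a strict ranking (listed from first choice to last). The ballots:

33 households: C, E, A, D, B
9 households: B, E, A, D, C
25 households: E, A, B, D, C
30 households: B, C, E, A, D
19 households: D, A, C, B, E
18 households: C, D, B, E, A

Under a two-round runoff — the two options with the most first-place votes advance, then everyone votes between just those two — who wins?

Round 1 first-place votes: B 39, C 51, D 19, A 0, E 25.
C and B advance.
Runoff: C is preferred to B by 70 voters; B by 64.
C wins the runoff.

C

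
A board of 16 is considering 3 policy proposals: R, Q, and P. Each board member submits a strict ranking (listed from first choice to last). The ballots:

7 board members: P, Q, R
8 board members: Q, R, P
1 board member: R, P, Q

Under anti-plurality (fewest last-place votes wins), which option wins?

Last-place votes: R 7, Q 1, P 8.
Q is ranked last by the fewest voters, so Q wins.

Q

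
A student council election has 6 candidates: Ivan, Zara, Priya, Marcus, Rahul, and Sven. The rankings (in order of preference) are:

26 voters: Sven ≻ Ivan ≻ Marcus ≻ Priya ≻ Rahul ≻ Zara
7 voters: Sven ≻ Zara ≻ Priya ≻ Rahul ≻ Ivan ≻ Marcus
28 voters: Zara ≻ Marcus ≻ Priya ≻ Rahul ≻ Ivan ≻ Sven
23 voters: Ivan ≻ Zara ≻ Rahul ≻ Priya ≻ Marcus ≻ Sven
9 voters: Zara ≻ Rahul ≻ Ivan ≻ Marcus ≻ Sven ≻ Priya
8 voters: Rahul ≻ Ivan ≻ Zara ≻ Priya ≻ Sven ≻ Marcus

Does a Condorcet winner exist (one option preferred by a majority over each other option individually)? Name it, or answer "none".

Checking pairwise contests:
Rahul beats Ivan 52–49.
Ivan beats Zara 57–44.
Ivan beats Priya 66–35.
Ivan beats Marcus 73–28.
Zara beats Rahul 67–34.
Ivan beats Sven 68–33.
Every option loses at least one head-to-head, so there is no Condorcet winner.

none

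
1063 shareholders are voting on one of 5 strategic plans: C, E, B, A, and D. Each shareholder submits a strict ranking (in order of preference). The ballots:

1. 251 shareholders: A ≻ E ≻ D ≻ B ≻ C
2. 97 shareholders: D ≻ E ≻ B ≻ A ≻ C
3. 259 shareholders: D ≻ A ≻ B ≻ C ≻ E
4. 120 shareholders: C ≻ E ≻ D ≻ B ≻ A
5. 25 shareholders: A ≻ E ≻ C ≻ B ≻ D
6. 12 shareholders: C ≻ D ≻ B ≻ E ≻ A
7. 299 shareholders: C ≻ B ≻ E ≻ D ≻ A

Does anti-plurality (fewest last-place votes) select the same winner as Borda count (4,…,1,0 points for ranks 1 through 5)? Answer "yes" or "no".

no

Anti-plurality — last-place votes: C 348, E 259, B 0, A 431, D 25. Winner: B.
Borda — scores: C 2033, E 2089, B 2029, A 1978, D 2501. Winner: D.
The two methods disagree.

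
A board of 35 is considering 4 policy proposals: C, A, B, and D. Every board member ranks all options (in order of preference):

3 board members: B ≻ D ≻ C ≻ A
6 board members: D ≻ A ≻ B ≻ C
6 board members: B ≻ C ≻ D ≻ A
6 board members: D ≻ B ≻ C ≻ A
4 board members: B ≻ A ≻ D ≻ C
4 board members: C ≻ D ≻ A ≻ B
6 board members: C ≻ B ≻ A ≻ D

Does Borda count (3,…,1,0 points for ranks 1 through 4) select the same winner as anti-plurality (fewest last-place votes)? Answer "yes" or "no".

Borda — scores: C 51, A 30, B 69, D 60. Winner: B.
Anti-plurality — last-place votes: C 10, A 15, B 4, D 6. Winner: B.
The two methods agree.

yes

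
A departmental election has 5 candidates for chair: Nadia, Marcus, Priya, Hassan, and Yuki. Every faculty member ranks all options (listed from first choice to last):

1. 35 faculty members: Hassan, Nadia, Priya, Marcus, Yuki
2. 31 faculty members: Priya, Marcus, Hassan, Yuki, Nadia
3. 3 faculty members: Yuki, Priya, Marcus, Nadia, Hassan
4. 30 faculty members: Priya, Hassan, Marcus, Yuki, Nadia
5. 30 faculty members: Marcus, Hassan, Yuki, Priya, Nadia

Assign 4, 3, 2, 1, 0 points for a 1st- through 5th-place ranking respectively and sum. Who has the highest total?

Hassan

Nadia: 35·3 + 31·0 + 3·1 + 30·0 + 30·0 = 108
Marcus: 35·1 + 31·3 + 3·2 + 30·2 + 30·4 = 314
Priya: 35·2 + 31·4 + 3·3 + 30·4 + 30·1 = 353
Hassan: 35·4 + 31·2 + 3·0 + 30·3 + 30·3 = 382
Yuki: 35·0 + 31·1 + 3·4 + 30·1 + 30·2 = 133
Hassan has the highest Borda score (382).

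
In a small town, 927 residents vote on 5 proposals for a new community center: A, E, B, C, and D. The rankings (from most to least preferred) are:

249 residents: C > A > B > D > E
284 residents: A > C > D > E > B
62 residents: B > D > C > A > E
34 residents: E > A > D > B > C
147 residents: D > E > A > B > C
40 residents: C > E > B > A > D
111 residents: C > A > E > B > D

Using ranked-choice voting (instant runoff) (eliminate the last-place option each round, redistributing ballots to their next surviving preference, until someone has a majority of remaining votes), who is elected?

A

Round 1: A 284, E 34, B 62, C 400, D 147. Eliminate E.
Round 2: A 318, B 62, C 400, D 147. Eliminate B.
Round 3: A 318, C 400, D 209. Eliminate D.
Round 4: A 465, C 462. A has a majority.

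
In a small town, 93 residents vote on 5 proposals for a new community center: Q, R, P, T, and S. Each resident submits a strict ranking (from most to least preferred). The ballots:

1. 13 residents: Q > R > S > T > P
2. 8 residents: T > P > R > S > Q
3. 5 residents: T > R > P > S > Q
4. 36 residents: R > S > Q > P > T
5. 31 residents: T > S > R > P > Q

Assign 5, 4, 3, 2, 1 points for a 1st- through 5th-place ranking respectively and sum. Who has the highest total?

R

Q: 13·5 + 8·1 + 5·1 + 36·3 + 31·1 = 217
R: 13·4 + 8·3 + 5·4 + 36·5 + 31·3 = 369
P: 13·1 + 8·4 + 5·3 + 36·2 + 31·2 = 194
T: 13·2 + 8·5 + 5·5 + 36·1 + 31·5 = 282
S: 13·3 + 8·2 + 5·2 + 36·4 + 31·4 = 333
R has the highest Borda score (369).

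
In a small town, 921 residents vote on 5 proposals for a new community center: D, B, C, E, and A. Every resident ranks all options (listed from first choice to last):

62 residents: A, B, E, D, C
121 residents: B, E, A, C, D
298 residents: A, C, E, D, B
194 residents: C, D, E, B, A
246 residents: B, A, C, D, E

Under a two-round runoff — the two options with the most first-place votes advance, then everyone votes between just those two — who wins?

Round 1 first-place votes: D 0, B 367, C 194, E 0, A 360.
B and A advance.
Runoff: B is preferred to A by 561 voters; A by 360.
B wins the runoff.

B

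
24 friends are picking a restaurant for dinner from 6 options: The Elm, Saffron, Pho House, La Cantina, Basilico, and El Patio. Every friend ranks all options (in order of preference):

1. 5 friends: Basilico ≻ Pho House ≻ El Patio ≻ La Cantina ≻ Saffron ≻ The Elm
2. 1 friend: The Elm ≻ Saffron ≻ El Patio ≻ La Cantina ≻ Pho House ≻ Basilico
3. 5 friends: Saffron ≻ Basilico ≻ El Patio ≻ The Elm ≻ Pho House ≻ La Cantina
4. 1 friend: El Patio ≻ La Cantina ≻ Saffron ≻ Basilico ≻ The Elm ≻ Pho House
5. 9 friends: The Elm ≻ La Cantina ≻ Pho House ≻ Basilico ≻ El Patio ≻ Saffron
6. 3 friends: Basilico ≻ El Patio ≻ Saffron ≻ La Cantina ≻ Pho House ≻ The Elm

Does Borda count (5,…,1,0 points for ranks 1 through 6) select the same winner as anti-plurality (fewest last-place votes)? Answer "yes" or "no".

Borda — scores: The Elm 61, Saffron 46, Pho House 56, La Cantina 58, Basilico 80, El Patio 59. Winner: Basilico.
Anti-plurality — last-place votes: The Elm 8, Saffron 9, Pho House 1, La Cantina 5, Basilico 1, El Patio 0. Winner: El Patio.
The two methods disagree.

no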